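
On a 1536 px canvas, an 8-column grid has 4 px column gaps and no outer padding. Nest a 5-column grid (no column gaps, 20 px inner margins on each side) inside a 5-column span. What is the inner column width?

8 columns + 7 column gaps: 8c + 7·4 = 1536.
8c = 1536 − 28 = 1508, so c = 188.5 px.
5 columns plus 4 column gaps: 942.5 + 16 = 958.5 px.
Inner content = 958.5 − 2·20 = 918.5 px.
With no column gaps, each column is 918.5/5 = 183.7 px.

183.7 px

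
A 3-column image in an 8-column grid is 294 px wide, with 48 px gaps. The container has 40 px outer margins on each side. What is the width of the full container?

944 px

3 columns + 2 gaps: 3c + 2·48 = 294.
3c = 294 − 96 = 198, so c = 66 px.
Adding margins, columns and gutters: 80 + 528 + 336 = 944 px.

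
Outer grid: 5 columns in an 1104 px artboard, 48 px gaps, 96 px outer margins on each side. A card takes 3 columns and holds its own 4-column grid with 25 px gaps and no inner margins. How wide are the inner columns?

113.25 px

Outer content = 1104 − 2·96 = 912 px.
Subtracting 4 gaps of 48 leaves 720 for 5 columns, so c = 144 px.
Span of 3: 3·144 + 2·48 = 432 + 96 = 528 px.
4 columns + 3 gaps: 4d + 3·25 = 528.
4d = 528 − 75 = 453, so d = 113.25 px.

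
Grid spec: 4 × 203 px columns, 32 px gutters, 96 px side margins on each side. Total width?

Total width: 2·96 + 4·203 + 3·32 = 1100 px.

1100 px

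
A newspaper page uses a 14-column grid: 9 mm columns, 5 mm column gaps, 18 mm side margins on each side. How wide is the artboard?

Artboard = 2·18 + 14·9 + 13·5 = 36 + 126 + 65 = 227 mm.

227 mm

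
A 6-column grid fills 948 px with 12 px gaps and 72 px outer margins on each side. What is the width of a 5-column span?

Subtract both margins: 948 − 2·72 = 804 px.
Subtracting 5 gaps of 12 leaves 744 for 6 columns, so c = 124 px.
5-column span = 5·124 + 4·12 = 668 px.

668 px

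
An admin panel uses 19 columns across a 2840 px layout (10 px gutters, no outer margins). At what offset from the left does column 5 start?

2840 − 18·10 = 2660; ÷19 gives c = 140 px.
No margin, so column 5 starts at 4·(column + gutter) = 4·150 = 600 px.

600 px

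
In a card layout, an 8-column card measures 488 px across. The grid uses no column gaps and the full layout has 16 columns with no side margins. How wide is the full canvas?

488 / 8 = 61 px per column.
Summing: 976 = 976 px.

976 px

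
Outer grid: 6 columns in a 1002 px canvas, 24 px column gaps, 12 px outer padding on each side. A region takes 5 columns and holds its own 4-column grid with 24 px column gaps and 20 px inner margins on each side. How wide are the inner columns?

Take off 24 px of margins, leaving 978 px.
978 − 5·24 = 858; ÷6 gives c = 143 px.
Span of 5: 5·143 + 4·24 = 715 + 96 = 811 px.
Inner content = 811 − 2·20 = 771 px.
4d + 3·24 = 771 → 4d = 699 → d = 174.75 px.

174.75 px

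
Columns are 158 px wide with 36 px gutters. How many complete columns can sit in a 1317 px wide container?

k columns need k·158 + (k−1)·36 = k·194 − 36.
k·194 − 36 ≤ 1317 → k ≤ 1353 / 194 ≈ 6.97, so k = 6.

6 columns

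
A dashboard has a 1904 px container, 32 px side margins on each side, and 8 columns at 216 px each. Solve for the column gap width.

Content width = 1904 − 2·32 = 1840 px.
8 columns take 8·216 = 1728 px; remaining 112 splits into 7 column gaps.
g = 112 / 7 = 16 px.

16 px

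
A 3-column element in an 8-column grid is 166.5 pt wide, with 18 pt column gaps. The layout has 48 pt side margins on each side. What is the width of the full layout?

570 pt

3 columns + 2 column gaps: 3c + 2·18 = 166.5.
3c = 166.5 − 36 = 130.5, so c = 43.5 pt.
Layout = 2·48 + 8·43.5 + 7·18 = 96 + 348 + 126 = 570 pt.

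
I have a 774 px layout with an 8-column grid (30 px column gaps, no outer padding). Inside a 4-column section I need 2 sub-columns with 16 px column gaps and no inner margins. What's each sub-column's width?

8 columns + 7 column gaps: 8c + 7·30 = 774.
8c = 774 − 210 = 564, so c = 70.5 px.
4-column span = 4·70.5 + 3·30 = 372 px.
2 columns + 1 column gap: 2d + 1·16 = 372.
2d = 372 − 16 = 356, so d = 178 px.

178 px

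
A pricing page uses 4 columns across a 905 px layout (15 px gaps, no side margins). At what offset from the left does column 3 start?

460 px

4 columns + 3 gaps: 4c + 3·15 = 905.
4c = 905 − 45 = 860, so c = 215 px.
Each column+gutter stride is 230 px; with no margin, 2 of them is 460 px.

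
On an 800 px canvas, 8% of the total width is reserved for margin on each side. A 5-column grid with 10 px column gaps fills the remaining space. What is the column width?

126.4 px

Each margin = 8% of 800 = 64 px; content = 800 − 2·64 = 672 px.
5c + 4·10 = 672 → 5c = 632 → c = 126.4 px.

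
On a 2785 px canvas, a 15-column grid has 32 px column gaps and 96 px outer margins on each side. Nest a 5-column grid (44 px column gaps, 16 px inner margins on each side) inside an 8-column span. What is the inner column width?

232 px

Outer content = 2785 − 2·96 = 2593 px.
2593 − 14·32 = 2145; ÷15 gives c = 143 px.
8-column span = 8·143 + 7·32 = 1368 px.
Inner content = 1368 − 2·16 = 1336 px.
5d + 4·44 = 1336 → 5d = 1160 → d = 232 px.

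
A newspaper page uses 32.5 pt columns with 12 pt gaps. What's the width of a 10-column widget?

Span of 10: 10·32.5 + 9·12 = 325 + 108 = 433 pt.

433 pt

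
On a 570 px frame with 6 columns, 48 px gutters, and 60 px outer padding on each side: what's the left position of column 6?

Content = 570 − 2·60 = 450 px.
Subtracting 5 gutters of 48 leaves 210 for 6 columns, so c = 35 px.
Before column 6: the margin + 5 columns + 5 gutters.
Offset = 60 + 5·(35 + 48) = 60 + 415 = 475 px.

475 px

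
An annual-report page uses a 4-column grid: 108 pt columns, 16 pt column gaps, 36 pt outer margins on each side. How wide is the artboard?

Total width: 2·36 + 4·108 + 3·16 = 552 pt.

552 pt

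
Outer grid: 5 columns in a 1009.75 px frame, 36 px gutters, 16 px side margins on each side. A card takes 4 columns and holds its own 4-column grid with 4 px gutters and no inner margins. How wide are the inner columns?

Subtract both margins: 1009.75 − 2·16 = 977.75 px.
977.75 − 4·36 = 833.75; ÷5 gives c = 166.75 px.
4-column span = 4·166.75 + 3·36 = 775 px.
Subtracting 3 gutters of 4 leaves 763 for 4 columns, so d = 190.75 px.

190.75 px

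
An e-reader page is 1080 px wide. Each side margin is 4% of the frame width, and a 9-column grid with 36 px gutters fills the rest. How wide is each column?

Margins: 4% × 1080 = 43.2 px each, so content = 1080 − 86.4 = 993.6 px.
9 columns + 8 gutters: 9c + 8·36 = 993.6.
9c = 993.6 − 288 = 705.6, so c = 78.4 px.

78.4 px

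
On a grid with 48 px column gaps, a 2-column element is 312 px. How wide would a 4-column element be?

Subtracting 1 column gap of 48 leaves 264 for 2 columns, so c = 132 px.
4-column span = 4·132 + 3·48 = 672 px.

672 px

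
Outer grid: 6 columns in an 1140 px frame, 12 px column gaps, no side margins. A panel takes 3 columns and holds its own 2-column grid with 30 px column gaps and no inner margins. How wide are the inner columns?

267 px

6c + 5·12 = 1140 → 6c = 1080 → c = 180 px.
3-column span = 3·180 + 2·12 = 564 px.
564 − 1·30 = 534; ÷2 gives d = 267 px.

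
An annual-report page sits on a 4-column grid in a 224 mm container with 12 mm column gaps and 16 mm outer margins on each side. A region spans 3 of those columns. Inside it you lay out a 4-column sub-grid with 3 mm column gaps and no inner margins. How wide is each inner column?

33 mm

Take off 32 mm of margins, leaving 192 mm.
4 columns + 3 column gaps: 4c + 3·12 = 192.
4c = 192 − 36 = 156, so c = 39 mm.
Span of 3: 3·39 + 2·12 = 117 + 24 = 141 mm.
141 − 3·3 = 132; ÷4 gives d = 33 mm.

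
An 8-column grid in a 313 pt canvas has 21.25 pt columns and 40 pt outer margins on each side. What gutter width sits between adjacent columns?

9 pt

Take off 80 pt of margins, leaving 233 pt.
Columns use 170 pt, leaving 63 pt across 7 gutters = 9 pt each.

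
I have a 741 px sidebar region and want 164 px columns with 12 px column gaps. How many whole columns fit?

4 columns

k columns need k·164 + (k−1)·12 = k·176 − 12.
k·176 − 12 ≤ 741 → k ≤ 753 / 176 ≈ 4.28, so k = 4.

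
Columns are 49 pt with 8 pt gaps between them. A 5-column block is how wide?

Span of 5: 5·49 + 4·8 = 245 + 32 = 277 pt.

277 pt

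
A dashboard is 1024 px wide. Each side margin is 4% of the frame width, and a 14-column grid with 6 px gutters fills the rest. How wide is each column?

Margins: 4% × 1024 = 40.96 px each, so content = 1024 − 81.92 = 942.08 px.
942.08 − 13·6 = 864.08; ÷14 gives c = 61.72 px.

61.72 px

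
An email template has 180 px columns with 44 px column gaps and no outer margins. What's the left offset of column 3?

Each column+gutter stride is 224 px; with no margin, 2 of them is 448 px.

448 px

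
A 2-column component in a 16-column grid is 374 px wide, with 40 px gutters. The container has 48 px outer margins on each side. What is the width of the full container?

3368 px

374 − 1·40 = 334; ÷2 gives c = 167 px.
Container = 2·48 + 16·167 + 15·40 = 96 + 2672 + 600 = 3368 px.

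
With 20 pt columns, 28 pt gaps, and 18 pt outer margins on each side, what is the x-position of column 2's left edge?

66 pt

Column 2 starts at margin + 1·(column + gutter) = 18 + 1·48 = 66 pt.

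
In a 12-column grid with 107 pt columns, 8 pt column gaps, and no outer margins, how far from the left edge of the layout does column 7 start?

No margin, so column 7 starts at 6·(column + gutter) = 6·115 = 690 pt.

690 pt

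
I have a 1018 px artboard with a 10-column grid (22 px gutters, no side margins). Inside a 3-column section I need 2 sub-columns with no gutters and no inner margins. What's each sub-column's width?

Subtracting 9 gutters of 22 leaves 820 for 10 columns, so c = 82 px.
Span of 3: 3·82 + 2·22 = 246 + 44 = 290 px.
2d = 290 → d = 145 px.

145 px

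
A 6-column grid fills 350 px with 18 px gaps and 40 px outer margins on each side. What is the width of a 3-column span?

126 px

Content width = 350 − 2·40 = 270 px.
6 columns + 5 gaps: 6c + 5·18 = 270.
6c = 270 − 90 = 180, so c = 30 px.
3-column span = 3·30 + 2·18 = 126 px.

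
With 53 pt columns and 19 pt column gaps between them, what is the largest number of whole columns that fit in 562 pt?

8 columns

Each extra column adds 53 + 19 = 72 pt.
(562 + 19) / 72 = 8.07, so 8 columns fit.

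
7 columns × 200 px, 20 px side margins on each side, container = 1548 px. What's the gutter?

Take off 40 px of margins, leaving 1508 px.
7 columns take 7·200 = 1400 px; remaining 108 splits into 6 gutters.
g = 108 / 6 = 18 px.

18 px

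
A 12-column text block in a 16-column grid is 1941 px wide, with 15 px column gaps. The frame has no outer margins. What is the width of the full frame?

2593 px

12 columns + 11 column gaps: 12c + 11·15 = 1941.
12c = 1941 − 165 = 1776, so c = 148 px.
Total width: 16·148 + 15·15 = 2593 px.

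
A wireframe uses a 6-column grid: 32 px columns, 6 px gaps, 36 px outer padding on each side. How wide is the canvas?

294 px

Total width: 2·36 + 6·32 + 5·6 = 294 px.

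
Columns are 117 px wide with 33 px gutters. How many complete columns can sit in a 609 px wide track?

4 columns

Each extra column adds 117 + 33 = 150 px.
(609 + 33) / 150 = 4.28, so 4 columns fit.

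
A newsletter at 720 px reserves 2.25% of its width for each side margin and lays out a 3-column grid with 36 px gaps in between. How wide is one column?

720 × (1 − 2·2.25%) = 720 × 95.5% = 687.6 px for the columns.
3c + 2·36 = 687.6 → 3c = 615.6 → c = 205.2 px.

205.2 px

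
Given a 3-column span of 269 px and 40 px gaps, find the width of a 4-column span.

372 px

269 − 2·40 = 189; ÷3 gives c = 63 px.
Span of 4: 4·63 + 3·40 = 252 + 120 = 372 px.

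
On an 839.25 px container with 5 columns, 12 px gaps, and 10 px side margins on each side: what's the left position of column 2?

176.25 px

Content = 839.25 − 2·10 = 819.25 px.
5 columns + 4 gaps: 5c + 4·12 = 819.25.
5c = 819.25 − 48 = 771.25, so c = 154.25 px.
Column 2 starts at margin + 1·(column + gutter) = 10 + 1·166.25 = 176.25 px.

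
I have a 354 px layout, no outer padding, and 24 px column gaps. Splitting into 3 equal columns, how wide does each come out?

3 columns + 2 column gaps: 3c + 2·24 = 354.
3c = 354 − 48 = 306, so c = 102 px.

102 px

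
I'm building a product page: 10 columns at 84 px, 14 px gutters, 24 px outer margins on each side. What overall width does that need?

Adding margins, columns and gutters: 48 + 840 + 126 = 1014 px.

1014 px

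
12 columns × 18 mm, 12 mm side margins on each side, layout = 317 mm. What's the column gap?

7 mm

Content width = 317 − 2·12 = 293 mm.
12·18 + 11g = 293 → 11g = 77 → g = 7 mm.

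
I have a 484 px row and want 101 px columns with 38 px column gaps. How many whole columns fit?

3 columns

3 columns: 3·101 + 2·38 = 379 px ≤ 484.
4 columns: 518 px > 484. So 3.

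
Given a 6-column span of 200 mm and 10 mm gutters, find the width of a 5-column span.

6 columns + 5 gutters: 6c + 5·10 = 200.
6c = 200 − 50 = 150, so c = 25 mm.
Span of 5: 5·25 + 4·10 = 125 + 40 = 165 mm.

165 mm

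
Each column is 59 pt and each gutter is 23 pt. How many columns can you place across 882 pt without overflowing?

k columns need k·59 + (k−1)·23 = k·82 − 23.
k·82 − 23 ≤ 882 → k ≤ 905 / 82 ≈ 11.04, so k = 11.

11 columns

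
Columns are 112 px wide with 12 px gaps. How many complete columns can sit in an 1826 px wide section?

14 columns

14 columns: 14·112 + 13·12 = 1724 px ≤ 1826.
15 columns: 1848 px > 1826. So 14.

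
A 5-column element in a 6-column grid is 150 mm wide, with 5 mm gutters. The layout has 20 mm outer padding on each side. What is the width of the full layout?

221 mm

5 columns + 4 gutters: 5c + 4·5 = 150.
5c = 150 − 20 = 130, so c = 26 mm.
Layout = 2·20 + 6·26 + 5·5 = 40 + 156 + 25 = 221 mm.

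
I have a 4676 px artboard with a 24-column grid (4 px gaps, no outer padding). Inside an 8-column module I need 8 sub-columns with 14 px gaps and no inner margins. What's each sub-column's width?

24 columns + 23 gaps: 24c + 23·4 = 4676.
24c = 4676 − 92 = 4584, so c = 191 px.
Span of 8: 8·191 + 7·4 = 1528 + 28 = 1556 px.
Subtracting 7 gaps of 14 leaves 1458 for 8 columns, so d = 182.25 px.

182.25 px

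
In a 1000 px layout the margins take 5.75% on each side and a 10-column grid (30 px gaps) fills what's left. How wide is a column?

61.5 px

1000 × (1 − 2·5.75%) = 1000 × 88.5% = 885 px for the columns.
885 − 9·30 = 615; ÷10 gives c = 61.5 px.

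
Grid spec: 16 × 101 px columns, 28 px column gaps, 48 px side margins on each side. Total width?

2132 px

Total width: 2·48 + 16·101 + 15·28 = 2132 px.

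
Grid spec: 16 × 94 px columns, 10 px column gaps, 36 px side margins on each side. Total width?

1726 px

Layout = 2·36 + 16·94 + 15·10 = 72 + 1504 + 150 = 1726 px.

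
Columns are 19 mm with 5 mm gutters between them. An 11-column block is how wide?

11 columns plus 10 gutters: 209 + 50 = 259 mm.

259 mm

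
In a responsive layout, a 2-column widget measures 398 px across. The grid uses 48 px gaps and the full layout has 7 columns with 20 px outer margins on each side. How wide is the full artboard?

1553 px

Subtracting 1 gap of 48 leaves 350 for 2 columns, so c = 175 px.
Artboard = 2·20 + 7·175 + 6·48 = 40 + 1225 + 288 = 1553 px.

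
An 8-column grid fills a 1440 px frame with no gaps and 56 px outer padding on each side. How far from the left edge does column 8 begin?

1218 px

Inside the margins: 1440 − 112 = 1328 px.
8c = 1328 → c = 166 px.
Column 8 starts at margin + 7·(column + gutter) = 56 + 7·166 = 1218 px.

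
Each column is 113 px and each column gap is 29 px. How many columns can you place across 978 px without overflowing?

7 columns

7 columns: 7·113 + 6·29 = 965 px ≤ 978.
8 columns: 1107 px > 978. So 7.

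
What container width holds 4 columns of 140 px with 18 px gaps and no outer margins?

Summing: 560 + 54 = 614 px.

614 px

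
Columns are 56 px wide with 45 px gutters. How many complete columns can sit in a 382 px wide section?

4 columns

4 columns: 4·56 + 3·45 = 359 px ≤ 382.
5 columns: 460 px > 382. So 4.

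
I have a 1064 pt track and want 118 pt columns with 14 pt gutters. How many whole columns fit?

Each extra column adds 118 + 14 = 132 pt.
(1064 + 14) / 132 = 8.17, so 8 columns fit.

8 columns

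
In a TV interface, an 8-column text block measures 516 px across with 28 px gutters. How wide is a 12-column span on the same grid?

516 − 7·28 = 320; ÷8 gives c = 40 px.
12-column span = 12·40 + 11·28 = 788 px.

788 px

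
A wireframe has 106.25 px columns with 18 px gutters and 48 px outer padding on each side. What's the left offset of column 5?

Each column+gutter stride is 124.25 px; 4 of them past the 48 px margin is 48 + 497 = 545 px.

545 px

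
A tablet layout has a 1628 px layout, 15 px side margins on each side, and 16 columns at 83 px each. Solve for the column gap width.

18 px

Inside the margins: 1628 − 30 = 1598 px.
16·83 + 15g = 1598 → 15g = 270 → g = 18 px.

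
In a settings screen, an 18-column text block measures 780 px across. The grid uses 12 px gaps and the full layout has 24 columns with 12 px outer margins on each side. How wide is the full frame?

18 columns + 17 gaps: 18c + 17·12 = 780.
18c = 780 − 204 = 576, so c = 32 px.
Adding margins, columns and gutters: 24 + 768 + 276 = 1068 px.

1068 px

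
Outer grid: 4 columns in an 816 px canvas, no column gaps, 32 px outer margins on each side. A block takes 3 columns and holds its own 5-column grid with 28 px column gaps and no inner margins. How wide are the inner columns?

Inside the margins: 816 − 64 = 752 px.
4c = 752 → c = 188 px.
With no column gaps, 3 columns span 3·188 = 564 px.
5 columns + 4 column gaps: 5d + 4·28 = 564.
5d = 564 − 112 = 452, so d = 90.4 px.

90.4 px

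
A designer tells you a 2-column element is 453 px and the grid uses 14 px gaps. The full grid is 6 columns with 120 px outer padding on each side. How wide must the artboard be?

1627 px

2c + 1·14 = 453 → 2c = 439 → c = 219.5 px.
Artboard = 2·120 + 6·219.5 + 5·14 = 240 + 1317 + 70 = 1627 px.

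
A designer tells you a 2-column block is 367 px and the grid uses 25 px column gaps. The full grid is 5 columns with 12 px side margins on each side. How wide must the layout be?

979 px

Subtracting 1 column gap of 25 leaves 342 for 2 columns, so c = 171 px.
Layout = 2·12 + 5·171 + 4·25 = 24 + 855 + 100 = 979 px.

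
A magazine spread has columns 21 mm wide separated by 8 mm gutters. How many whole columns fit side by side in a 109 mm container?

4 columns

4 columns: 4·21 + 3·8 = 108 mm ≤ 109.
5 columns: 137 mm > 109. So 4.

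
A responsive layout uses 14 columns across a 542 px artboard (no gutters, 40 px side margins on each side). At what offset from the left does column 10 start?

Take off 80 px of margins, leaving 462 px.
462 / 14 = 33 px per column.
Before column 10: the margin + 9 columns + 9 gutters.
Offset = 40 + 9·(33 + 0) = 40 + 297 = 337 px.

337 px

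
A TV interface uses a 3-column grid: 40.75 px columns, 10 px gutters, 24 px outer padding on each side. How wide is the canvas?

190.25 px

Canvas = 2·24 + 3·40.75 + 2·10 = 48 + 122.25 + 20 = 190.25 px.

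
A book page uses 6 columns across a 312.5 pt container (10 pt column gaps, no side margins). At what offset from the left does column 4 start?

6c + 5·10 = 312.5 → 6c = 262.5 → c = 43.75 pt.
No margin, so column 4 starts at 3·(column + gutter) = 3·53.75 = 161.25 pt.

161.25 pt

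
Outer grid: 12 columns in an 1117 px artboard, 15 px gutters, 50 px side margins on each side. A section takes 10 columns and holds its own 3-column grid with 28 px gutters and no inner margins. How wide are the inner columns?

Take off 100 px of margins, leaving 1017 px.
Subtracting 11 gutters of 15 leaves 852 for 12 columns, so c = 71 px.
Span of 10: 10·71 + 9·15 = 710 + 135 = 845 px.
3 columns + 2 gutters: 3d + 2·28 = 845.
3d = 845 − 56 = 789, so d = 263 px.

263 px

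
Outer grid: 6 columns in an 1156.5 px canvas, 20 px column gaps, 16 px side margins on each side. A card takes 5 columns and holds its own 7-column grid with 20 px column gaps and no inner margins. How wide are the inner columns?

Subtract both margins: 1156.5 − 2·16 = 1124.5 px.
Subtracting 5 column gaps of 20 leaves 1024.5 for 6 columns, so c = 170.75 px.
Span of 5: 5·170.75 + 4·20 = 853.75 + 80 = 933.75 px.
Subtracting 6 column gaps of 20 leaves 813.75 for 7 columns, so d = 116.25 px.

116.25 px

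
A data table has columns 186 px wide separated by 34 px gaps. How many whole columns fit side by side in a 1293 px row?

k columns need k·186 + (k−1)·34 = k·220 − 34.
k·220 − 34 ≤ 1293 → k ≤ 1327 / 220 ≈ 6.03, so k = 6.

6 columns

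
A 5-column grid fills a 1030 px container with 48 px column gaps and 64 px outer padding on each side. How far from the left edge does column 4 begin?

634 px

Content = 1030 − 2·64 = 902 px.
5 columns + 4 column gaps: 5c + 4·48 = 902.
5c = 902 − 192 = 710, so c = 142 px.
Each column+gutter stride is 190 px; 3 of them past the 64 px margin is 64 + 570 = 634 px.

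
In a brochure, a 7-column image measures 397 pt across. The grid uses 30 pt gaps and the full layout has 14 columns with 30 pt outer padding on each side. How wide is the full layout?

7 columns + 6 gaps: 7c + 6·30 = 397.
7c = 397 − 180 = 217, so c = 31 pt.
Layout = 2·30 + 14·31 + 13·30 = 60 + 434 + 390 = 884 pt.

884 pt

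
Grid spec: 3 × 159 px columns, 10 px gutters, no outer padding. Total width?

497 px

Summing: 477 + 20 = 497 px.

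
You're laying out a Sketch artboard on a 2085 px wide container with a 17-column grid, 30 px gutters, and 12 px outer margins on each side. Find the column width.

Inside the margins: 2085 − 24 = 2061 px.
Subtracting 16 gutters of 30 leaves 1581 for 17 columns, so c = 93 px.

93 px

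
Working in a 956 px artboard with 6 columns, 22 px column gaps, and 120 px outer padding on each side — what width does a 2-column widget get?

Subtract both margins: 956 − 2·120 = 716 px.
Subtracting 5 column gaps of 22 leaves 606 for 6 columns, so c = 101 px.
Span of 2: 2·101 + 1·22 = 202 + 22 = 224 px.

224 px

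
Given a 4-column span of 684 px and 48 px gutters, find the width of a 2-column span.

318 px

Subtracting 3 gutters of 48 leaves 540 for 4 columns, so c = 135 px.
2 columns plus 1 gutter: 270 + 48 = 318 px.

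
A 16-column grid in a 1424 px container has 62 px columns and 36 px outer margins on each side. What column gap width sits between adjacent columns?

24 px

Take off 72 px of margins, leaving 1352 px.
16·62 + 15g = 1352 → 15g = 360 → g = 24 px.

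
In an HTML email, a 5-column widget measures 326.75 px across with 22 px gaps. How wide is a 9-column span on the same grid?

5c + 4·22 = 326.75 → 5c = 238.75 → c = 47.75 px.
9-column span = 9·47.75 + 8·22 = 605.75 px.

605.75 px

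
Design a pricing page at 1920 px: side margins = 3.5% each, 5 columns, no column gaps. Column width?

1920 × (1 − 2·3.5%) = 1920 × 93% = 1785.6 px for the columns.
5c = 1785.6 → c = 357.12 px.

357.12 px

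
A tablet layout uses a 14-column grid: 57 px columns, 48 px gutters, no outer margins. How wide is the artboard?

Summing: 798 + 624 = 1422 px.

1422 px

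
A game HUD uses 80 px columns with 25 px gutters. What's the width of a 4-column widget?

395 px

Span of 4: 4·80 + 3·25 = 320 + 75 = 395 px.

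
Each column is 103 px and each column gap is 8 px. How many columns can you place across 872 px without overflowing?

Each extra column adds 103 + 8 = 111 px.
(872 + 8) / 111 = 7.93, so 7 columns fit.

7 columns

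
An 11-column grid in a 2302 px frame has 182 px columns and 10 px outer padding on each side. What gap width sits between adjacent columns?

Subtract both margins: 2302 − 2·10 = 2282 px.
11 columns take 11·182 = 2002 px; remaining 280 splits into 10 gaps.
g = 280 / 10 = 28 px.

28 px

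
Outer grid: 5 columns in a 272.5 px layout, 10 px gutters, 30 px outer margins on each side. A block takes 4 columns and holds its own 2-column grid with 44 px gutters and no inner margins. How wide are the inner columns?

Outer content = 272.5 − 2·30 = 212.5 px.
Subtracting 4 gutters of 10 leaves 172.5 for 5 columns, so c = 34.5 px.
4 columns plus 3 gutters: 138 + 30 = 168 px.
2d + 1·44 = 168 → 2d = 124 → d = 62 px.

62 px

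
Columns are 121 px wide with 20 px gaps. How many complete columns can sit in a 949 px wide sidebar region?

6 columns

6 columns: 6·121 + 5·20 = 826 px ≤ 949.
7 columns: 967 px > 949. So 6.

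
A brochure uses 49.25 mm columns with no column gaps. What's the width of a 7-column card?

344.75 mm

With no column gaps, 7 columns span 7·49.25 = 344.75 mm.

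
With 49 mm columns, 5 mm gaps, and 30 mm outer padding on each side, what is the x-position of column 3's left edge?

138 mm

Before column 3: the margin + 2 columns + 2 gaps.
Offset = 30 + 2·(49 + 5) = 30 + 108 = 138 mm.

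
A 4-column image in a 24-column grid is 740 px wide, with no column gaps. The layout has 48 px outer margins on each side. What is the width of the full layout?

740 / 4 = 185 px per column.
Layout = 2·48 + 24·185 = 96 + 4440 = 4536 px.

4536 px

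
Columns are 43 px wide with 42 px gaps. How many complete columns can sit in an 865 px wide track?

Each extra column adds 43 + 42 = 85 px.
(865 + 42) / 85 = 10.67, so 10 columns fit.

10 columns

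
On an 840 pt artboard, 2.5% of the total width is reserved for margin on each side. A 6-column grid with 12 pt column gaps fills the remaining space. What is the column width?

Each margin = 2.5% of 840 = 21 pt; content = 840 − 2·21 = 798 pt.
6 columns + 5 column gaps: 6c + 5·12 = 798.
6c = 798 − 60 = 738, so c = 123 pt.

123 pt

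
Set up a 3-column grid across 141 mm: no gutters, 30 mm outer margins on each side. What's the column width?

27 mm

Take off 60 mm of margins, leaving 81 mm.
81 / 3 = 27 mm per column.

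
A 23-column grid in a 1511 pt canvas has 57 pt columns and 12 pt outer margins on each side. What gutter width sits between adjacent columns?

8 pt

Take off 24 pt of margins, leaving 1487 pt.
23 columns take 23·57 = 1311 pt; remaining 176 splits into 22 gutters.
g = 176 / 22 = 8 pt.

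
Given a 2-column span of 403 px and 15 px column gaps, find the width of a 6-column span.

1239 px

2 columns + 1 column gap: 2c + 1·15 = 403.
2c = 403 − 15 = 388, so c = 194 px.
6 columns plus 5 column gaps: 1164 + 75 = 1239 px.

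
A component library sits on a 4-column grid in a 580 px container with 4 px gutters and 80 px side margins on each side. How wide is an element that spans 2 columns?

Content width = 580 − 2·80 = 420 px.
420 − 3·4 = 408; ÷4 gives c = 102 px.
2-column span = 2·102 + 1·4 = 208 px.

208 px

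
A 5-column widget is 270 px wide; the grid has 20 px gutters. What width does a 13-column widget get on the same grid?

734 px

5c + 4·20 = 270 → 5c = 190 → c = 38 px.
Span of 13: 13·38 + 12·20 = 494 + 240 = 734 px.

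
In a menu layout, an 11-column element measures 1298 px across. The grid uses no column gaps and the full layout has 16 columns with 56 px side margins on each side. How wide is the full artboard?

2000 px

11c = 1298 → c = 118 px.
Artboard = 2·56 + 16·118 = 112 + 1888 = 2000 px.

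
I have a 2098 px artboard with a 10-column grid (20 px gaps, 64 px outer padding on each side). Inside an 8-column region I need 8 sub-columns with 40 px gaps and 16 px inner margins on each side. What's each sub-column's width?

157.5 px

Take off 128 px of margins, leaving 1970 px.
10c + 9·20 = 1970 → 10c = 1790 → c = 179 px.
8 columns plus 7 gaps: 1432 + 140 = 1572 px.
Inner content = 1572 − 2·16 = 1540 px.
8d + 7·40 = 1540 → 8d = 1260 → d = 157.5 px.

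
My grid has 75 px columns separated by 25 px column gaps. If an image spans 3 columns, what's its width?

Span of 3: 3·75 + 2·25 = 225 + 50 = 275 px.

275 px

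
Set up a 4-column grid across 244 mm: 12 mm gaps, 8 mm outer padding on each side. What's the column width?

48 mm

Content width = 244 − 2·8 = 228 mm.
4 columns + 3 gaps: 4c + 3·12 = 228.
4c = 228 − 36 = 192, so c = 48 mm.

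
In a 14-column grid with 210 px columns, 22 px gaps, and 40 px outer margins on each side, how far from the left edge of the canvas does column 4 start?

736 px

Before column 4: the margin + 3 columns + 3 gaps.
Offset = 40 + 3·(210 + 22) = 40 + 696 = 736 px.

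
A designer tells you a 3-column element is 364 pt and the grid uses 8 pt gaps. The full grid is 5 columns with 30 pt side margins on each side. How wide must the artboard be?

Subtracting 2 gaps of 8 leaves 348 for 3 columns, so c = 116 pt.
Adding margins, columns and gutters: 60 + 580 + 32 = 672 pt.

672 pt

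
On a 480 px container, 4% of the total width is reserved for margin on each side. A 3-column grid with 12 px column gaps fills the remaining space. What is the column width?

139.2 px

Each margin = 4% of 480 = 19.2 px; content = 480 − 2·19.2 = 441.6 px.
3 columns + 2 column gaps: 3c + 2·12 = 441.6.
3c = 441.6 − 24 = 417.6, so c = 139.2 px.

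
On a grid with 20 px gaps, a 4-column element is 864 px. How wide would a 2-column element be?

4c + 3·20 = 864 → 4c = 804 → c = 201 px.
2 columns plus 1 gap: 402 + 20 = 422 px.

422 px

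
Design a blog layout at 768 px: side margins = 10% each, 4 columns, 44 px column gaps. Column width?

120.6 px

Each margin = 10% of 768 = 76.8 px; content = 768 − 2·76.8 = 614.4 px.
4c + 3·44 = 614.4 → 4c = 482.4 → c = 120.6 px.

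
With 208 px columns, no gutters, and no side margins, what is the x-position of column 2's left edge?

208 px

Before column 2: 1 column + 1 gutter.
Offset = 1·(208 + 0) = 1·208 = 208 px.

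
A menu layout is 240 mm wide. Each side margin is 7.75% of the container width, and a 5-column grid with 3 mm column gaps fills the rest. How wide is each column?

38.16 mm

Margins: 7.75% × 240 = 18.6 mm each, so content = 240 − 37.2 = 202.8 mm.
5c + 4·3 = 202.8 → 5c = 190.8 → c = 38.16 mm.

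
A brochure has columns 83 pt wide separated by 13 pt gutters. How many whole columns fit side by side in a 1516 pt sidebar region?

15 columns

k columns need k·83 + (k−1)·13 = k·96 − 13.
k·96 − 13 ≤ 1516 → k ≤ 1529 / 96 ≈ 15.93, so k = 15.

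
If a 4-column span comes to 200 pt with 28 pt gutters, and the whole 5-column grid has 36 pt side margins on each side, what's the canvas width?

329 pt

200 − 3·28 = 116; ÷4 gives c = 29 pt.
Total width: 2·36 + 5·29 + 4·28 = 329 pt.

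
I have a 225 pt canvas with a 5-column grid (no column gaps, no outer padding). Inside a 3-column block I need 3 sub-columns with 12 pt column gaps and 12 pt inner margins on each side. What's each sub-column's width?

With no column gaps, each column is 225/5 = 45 pt.
3-column span = 3·45 = 135 pt.
Inner content = 135 − 2·12 = 111 pt.
111 − 2·12 = 87; ÷3 gives d = 29 pt.

29 pt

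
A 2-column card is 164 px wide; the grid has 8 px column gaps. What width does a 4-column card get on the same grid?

336 px

Subtracting 1 column gap of 8 leaves 156 for 2 columns, so c = 78 px.
4 columns plus 3 column gaps: 312 + 24 = 336 px.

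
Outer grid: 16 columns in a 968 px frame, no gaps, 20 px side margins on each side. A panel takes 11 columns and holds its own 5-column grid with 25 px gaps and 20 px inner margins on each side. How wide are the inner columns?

99.6 px

Inside the margins: 968 − 40 = 928 px.
16c = 928 → c = 58 px.
With no gaps, 11 columns span 11·58 = 638 px.
Inner content = 638 − 2·20 = 598 px.
5 columns + 4 gaps: 5d + 4·25 = 598.
5d = 598 − 100 = 498, so d = 99.6 px.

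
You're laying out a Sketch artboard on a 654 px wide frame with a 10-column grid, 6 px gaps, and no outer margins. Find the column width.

60 px

Subtracting 9 gaps of 6 leaves 600 for 10 columns, so c = 60 px.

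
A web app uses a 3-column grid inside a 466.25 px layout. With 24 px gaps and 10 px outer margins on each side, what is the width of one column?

Take off 20 px of margins, leaving 446.25 px.
3 columns + 2 gaps: 3c + 2·24 = 446.25.
3c = 446.25 − 48 = 398.25, so c = 132.75 px.

132.75 px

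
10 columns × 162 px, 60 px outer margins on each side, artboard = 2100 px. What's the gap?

40 px

Inside the margins: 2100 − 120 = 1980 px.
Columns use 1620 px, leaving 360 px across 9 gaps = 40 px each.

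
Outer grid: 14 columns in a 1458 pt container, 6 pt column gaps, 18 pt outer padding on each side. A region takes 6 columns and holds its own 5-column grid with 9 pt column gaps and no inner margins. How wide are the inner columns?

Inside the margins: 1458 − 36 = 1422 pt.
Subtracting 13 column gaps of 6 leaves 1344 for 14 columns, so c = 96 pt.
Span of 6: 6·96 + 5·6 = 576 + 30 = 606 pt.
606 − 4·9 = 570; ÷5 gives d = 114 pt.

114 pt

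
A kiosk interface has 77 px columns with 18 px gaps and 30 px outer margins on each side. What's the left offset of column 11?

980 px

Each column+gutter stride is 95 px; 10 of them past the 30 px margin is 30 + 950 = 980 px.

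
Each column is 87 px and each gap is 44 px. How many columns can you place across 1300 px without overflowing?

10 columns

10 columns: 10·87 + 9·44 = 1266 px ≤ 1300.
11 columns: 1397 px > 1300. So 10.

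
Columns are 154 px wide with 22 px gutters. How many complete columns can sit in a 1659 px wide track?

9 columns: 9·154 + 8·22 = 1562 px ≤ 1659.
10 columns: 1738 px > 1659. So 9.

9 columns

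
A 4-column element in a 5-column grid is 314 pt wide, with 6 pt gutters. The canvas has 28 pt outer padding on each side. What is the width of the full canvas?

450 pt

4 columns + 3 gutters: 4c + 3·6 = 314.
4c = 314 − 18 = 296, so c = 74 pt.
Total width: 2·28 + 5·74 + 4·6 = 450 pt.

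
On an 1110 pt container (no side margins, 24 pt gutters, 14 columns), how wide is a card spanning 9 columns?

705 pt

14 columns + 13 gutters: 14c + 13·24 = 1110.
14c = 1110 − 312 = 798, so c = 57 pt.
9 columns plus 8 gutters: 513 + 192 = 705 pt.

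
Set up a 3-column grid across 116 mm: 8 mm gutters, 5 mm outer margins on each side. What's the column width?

Content width = 116 − 2·5 = 106 mm.
3c + 2·8 = 106 → 3c = 90 → c = 30 mm.

30 mm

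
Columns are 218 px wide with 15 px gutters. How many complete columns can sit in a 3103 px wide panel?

k columns need k·218 + (k−1)·15 = k·233 − 15.
k·233 − 15 ≤ 3103 → k ≤ 3118 / 233 ≈ 13.38, so k = 13.

13 columns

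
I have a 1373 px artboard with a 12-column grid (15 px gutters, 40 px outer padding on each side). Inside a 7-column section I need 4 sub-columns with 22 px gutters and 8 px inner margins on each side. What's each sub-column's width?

Take off 80 px of margins, leaving 1293 px.
12 columns + 11 gutters: 12c + 11·15 = 1293.
12c = 1293 − 165 = 1128, so c = 94 px.
7 columns plus 6 gutters: 658 + 90 = 748 px.
Inner content = 748 − 2·8 = 732 px.
Subtracting 3 gutters of 22 leaves 666 for 4 columns, so d = 166.5 px.

166.5 px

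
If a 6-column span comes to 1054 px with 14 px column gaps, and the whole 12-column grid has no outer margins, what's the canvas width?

6 columns + 5 column gaps: 6c + 5·14 = 1054.
6c = 1054 − 70 = 984, so c = 164 px.
Summing: 1968 + 154 = 2122 px.

2122 px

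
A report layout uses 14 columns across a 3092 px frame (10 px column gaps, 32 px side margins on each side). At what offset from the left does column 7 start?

Take off 64 px of margins, leaving 3028 px.
3028 − 13·10 = 2898; ÷14 gives c = 207 px.
Column 7 starts at margin + 6·(column + gutter) = 32 + 6·217 = 1334 px.

1334 px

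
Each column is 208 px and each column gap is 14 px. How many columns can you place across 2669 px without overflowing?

12 columns: 12·208 + 11·14 = 2650 px ≤ 2669.
13 columns: 2872 px > 2669. So 12.

12 columns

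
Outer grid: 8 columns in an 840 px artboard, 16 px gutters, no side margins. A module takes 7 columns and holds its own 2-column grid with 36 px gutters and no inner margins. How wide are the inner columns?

348.5 px

840 − 7·16 = 728; ÷8 gives c = 91 px.
7 columns plus 6 gutters: 637 + 96 = 733 px.
2d + 1·36 = 733 → 2d = 697 → d = 348.5 px.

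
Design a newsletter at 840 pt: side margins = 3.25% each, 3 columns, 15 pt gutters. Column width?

251.8 pt

Margins: 3.25% × 840 = 27.3 pt each, so content = 840 − 54.6 = 785.4 pt.
3c + 2·15 = 785.4 → 3c = 755.4 → c = 251.8 pt.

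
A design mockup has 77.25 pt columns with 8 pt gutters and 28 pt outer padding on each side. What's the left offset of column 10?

795.25 pt

Column 10 starts at margin + 9·(column + gutter) = 28 + 9·85.25 = 795.25 pt.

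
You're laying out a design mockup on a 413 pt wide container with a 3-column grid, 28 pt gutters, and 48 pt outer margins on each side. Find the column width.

Take off 96 pt of margins, leaving 317 pt.
Subtracting 2 gutters of 28 leaves 261 for 3 columns, so c = 87 pt.

87 pt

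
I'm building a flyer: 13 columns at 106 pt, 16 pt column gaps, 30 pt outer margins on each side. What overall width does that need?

1630 pt

Artboard = 2·30 + 13·106 + 12·16 = 60 + 1378 + 192 = 1630 pt.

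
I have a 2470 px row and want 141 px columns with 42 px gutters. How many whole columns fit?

13 columns

13 columns: 13·141 + 12·42 = 2337 px ≤ 2470.
14 columns: 2520 px > 2470. So 13.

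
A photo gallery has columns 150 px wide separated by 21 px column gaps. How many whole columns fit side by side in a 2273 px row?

13 columns

13 columns: 13·150 + 12·21 = 2202 px ≤ 2273.
14 columns: 2373 px > 2273. So 13.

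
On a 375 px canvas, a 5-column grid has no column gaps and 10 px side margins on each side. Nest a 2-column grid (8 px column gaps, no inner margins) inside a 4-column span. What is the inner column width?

Inside the margins: 375 − 20 = 355 px.
355 / 5 = 71 px per column.
With no column gaps, 4 columns span 4·71 = 284 px.
284 − 1·8 = 276; ÷2 gives d = 138 px.

138 px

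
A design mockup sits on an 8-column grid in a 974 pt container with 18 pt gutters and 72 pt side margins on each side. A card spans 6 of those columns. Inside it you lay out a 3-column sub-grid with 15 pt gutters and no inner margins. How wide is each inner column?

Inside the margins: 974 − 144 = 830 pt.
Subtracting 7 gutters of 18 leaves 704 for 8 columns, so c = 88 pt.
6-column span = 6·88 + 5·18 = 618 pt.
Subtracting 2 gutters of 15 leaves 588 for 3 columns, so d = 196 pt.

196 pt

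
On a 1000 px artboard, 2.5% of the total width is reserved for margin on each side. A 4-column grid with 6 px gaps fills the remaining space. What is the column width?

233 px

Margins: 2.5% × 1000 = 25 px each, so content = 1000 − 50 = 950 px.
Subtracting 3 gaps of 6 leaves 932 for 4 columns, so c = 233 px.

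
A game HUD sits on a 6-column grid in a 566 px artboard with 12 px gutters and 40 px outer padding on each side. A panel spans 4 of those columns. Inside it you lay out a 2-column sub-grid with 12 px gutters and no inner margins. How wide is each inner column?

Take off 80 px of margins, leaving 486 px.
6 columns + 5 gutters: 6c + 5·12 = 486.
6c = 486 − 60 = 426, so c = 71 px.
Span of 4: 4·71 + 3·12 = 284 + 36 = 320 px.
Subtracting 1 gutter of 12 leaves 308 for 2 columns, so d = 154 px.

154 px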